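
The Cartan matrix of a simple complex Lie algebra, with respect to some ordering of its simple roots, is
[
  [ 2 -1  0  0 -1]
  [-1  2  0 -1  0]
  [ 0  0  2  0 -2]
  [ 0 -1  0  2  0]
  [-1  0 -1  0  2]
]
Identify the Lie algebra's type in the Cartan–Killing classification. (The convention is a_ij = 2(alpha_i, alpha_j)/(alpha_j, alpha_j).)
The matrix has rank 5 with 2's on the diagonal. Reading the off-diagonal entries as Dynkin edges (a single edge where a_ij = a_ji = -1; a double or triple edge where a_ij * a_ji = 2 or 3), the diagram is a chain of 5 nodes with a double edge at one end; the terminal node there is the unique long simple root (C_5). One simple-root ordering that puts it in standard form is (alpha_4, alpha_2, alpha_1, alpha_5, alpha_3). So the algebra is type C_5, i.e. sp(10).

C_5 (sp(10))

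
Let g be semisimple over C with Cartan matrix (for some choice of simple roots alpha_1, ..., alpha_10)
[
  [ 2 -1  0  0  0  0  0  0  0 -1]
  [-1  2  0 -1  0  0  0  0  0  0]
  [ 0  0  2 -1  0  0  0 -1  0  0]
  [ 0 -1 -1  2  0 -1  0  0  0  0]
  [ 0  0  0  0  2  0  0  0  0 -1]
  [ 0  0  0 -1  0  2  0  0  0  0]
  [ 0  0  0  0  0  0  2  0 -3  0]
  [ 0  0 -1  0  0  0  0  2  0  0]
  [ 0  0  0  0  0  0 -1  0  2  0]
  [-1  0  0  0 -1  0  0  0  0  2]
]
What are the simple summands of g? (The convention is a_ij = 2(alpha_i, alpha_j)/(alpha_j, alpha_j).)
E_8 + G_2

The diagram associated to this matrix has two connected components: the simple roots {alpha_1, alpha_2, alpha_3, alpha_4, alpha_5, alpha_6, alpha_8, alpha_10} form a chain of 7 nodes with one extra node attached to the third node from one end (E_8), and {alpha_7, alpha_9} form two nodes joined by a triple edge (G_2). A semisimple Lie algebra decomposes uniquely as the direct sum of simple ideals, one per connected component of its Dynkin diagram, so g ≅ E_8 ⊕ G_2 (dimension 248 + 14 = 262).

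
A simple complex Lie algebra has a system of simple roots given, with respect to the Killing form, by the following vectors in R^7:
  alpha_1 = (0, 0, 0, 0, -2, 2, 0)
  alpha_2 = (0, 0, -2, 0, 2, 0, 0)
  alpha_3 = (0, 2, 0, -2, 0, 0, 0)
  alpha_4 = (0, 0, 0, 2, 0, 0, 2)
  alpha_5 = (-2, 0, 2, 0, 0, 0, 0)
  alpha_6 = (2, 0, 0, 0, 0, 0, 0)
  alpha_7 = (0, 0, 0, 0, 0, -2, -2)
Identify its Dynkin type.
type B_7

Compute the Cartan integers a_ij = 2(alpha_i, alpha_j)/(alpha_j, alpha_j); the resulting 7x7 Cartan matrix is
[[2, -1, 0, 0, 0, 0, -1], [-1, 2, 0, 0, -1, 0, 0], [0, 0, 2, -1, 0, 0, 0], [0, 0, -1, 2, 0, 0, -1], [0, -1, 0, 0, 2, -2, 0], [0, 0, 0, 0, -1, 2, 0], [-1, 0, 0, -1, 0, 0, 2]].
The roots have two lengths (squared-length ratio 2:1); the short ones are alpha_{6}. The associated Dynkin diagram is a chain of 7 nodes with a double edge at one end; the terminal node there is the unique short simple root (B_7), so the type is B_7 (the algebra so(15)).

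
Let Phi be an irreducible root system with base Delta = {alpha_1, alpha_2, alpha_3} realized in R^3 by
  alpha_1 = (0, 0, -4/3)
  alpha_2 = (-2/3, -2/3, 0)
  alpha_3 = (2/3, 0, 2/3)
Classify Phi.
Compute the Cartan integers a_ij = 2(alpha_i, alpha_j)/(alpha_j, alpha_j); the resulting 3x3 Cartan matrix is
[[2, 0, -2], [0, 2, -1], [-1, -1, 2]].
The roots have two lengths (squared-length ratio 2:1); the short ones are alpha_{2,3}. The associated Dynkin diagram is a chain of 3 nodes with a double edge at one end; the terminal node there is the unique long simple root (C_3), so the type is C_3 (the algebra sp(6)).

type C_3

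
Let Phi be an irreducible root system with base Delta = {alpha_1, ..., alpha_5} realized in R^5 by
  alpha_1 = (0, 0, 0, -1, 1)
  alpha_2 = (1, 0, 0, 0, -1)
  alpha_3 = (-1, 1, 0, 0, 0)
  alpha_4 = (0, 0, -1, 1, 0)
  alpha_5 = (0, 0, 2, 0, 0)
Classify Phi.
Compute the Cartan integers a_ij = 2(alpha_i, alpha_j)/(alpha_j, alpha_j); the resulting 5x5 Cartan matrix is
[[2, -1, 0, -1, 0], [-1, 2, -1, 0, 0], [0, -1, 2, 0, 0], [-1, 0, 0, 2, -1], [0, 0, 0, -2, 2]].
The roots have two lengths (squared-length ratio 2:1); the short ones are alpha_{1,2,3,4}. The associated Dynkin diagram is a chain of 5 nodes with a double edge at one end; the terminal node there is the unique long simple root (C_5), so the type is C_5 (the algebra sp(10)).

C_5 (sp(10))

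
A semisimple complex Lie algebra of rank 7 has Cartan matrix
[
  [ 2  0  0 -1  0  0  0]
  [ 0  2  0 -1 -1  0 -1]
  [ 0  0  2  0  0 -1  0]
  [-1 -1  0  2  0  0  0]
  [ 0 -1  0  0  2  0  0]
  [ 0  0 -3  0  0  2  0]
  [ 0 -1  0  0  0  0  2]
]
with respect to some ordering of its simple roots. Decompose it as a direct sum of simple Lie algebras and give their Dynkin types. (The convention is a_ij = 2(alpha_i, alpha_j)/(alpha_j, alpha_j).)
The diagram associated to this matrix has two connected components: the simple roots {alpha_1, alpha_2, alpha_4, alpha_5, alpha_7} form a chain of 3 nodes with a fork of two nodes at one end (D_5), and {alpha_3, alpha_6} form two nodes joined by a triple edge (G_2). A semisimple Lie algebra decomposes uniquely as the direct sum of simple ideals, one per connected component of its Dynkin diagram, so g ≅ D_5 ⊕ G_2 (dimension 45 + 14 = 59).

D5 ⊕ G2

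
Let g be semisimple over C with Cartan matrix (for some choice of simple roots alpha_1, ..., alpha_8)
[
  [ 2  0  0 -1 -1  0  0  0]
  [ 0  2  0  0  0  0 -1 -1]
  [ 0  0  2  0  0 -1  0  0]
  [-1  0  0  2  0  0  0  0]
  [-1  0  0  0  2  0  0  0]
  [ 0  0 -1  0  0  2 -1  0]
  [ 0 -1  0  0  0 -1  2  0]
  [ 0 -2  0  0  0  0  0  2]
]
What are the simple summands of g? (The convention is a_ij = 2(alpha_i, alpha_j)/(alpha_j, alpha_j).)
type A_3 ⊕ type C_5

The diagram associated to this matrix has two connected components: the simple roots {alpha_1, alpha_4, alpha_5} form a chain of 3 nodes with single edges (A_3), and {alpha_2, alpha_3, alpha_6, alpha_7, alpha_8} form a chain of 5 nodes with a double edge at one end; the terminal node there is the unique long simple root (C_5). A semisimple Lie algebra decomposes uniquely as the direct sum of simple ideals, one per connected component of its Dynkin diagram, so g ≅ A_3 ⊕ C_5 (dimension 15 + 55 = 70).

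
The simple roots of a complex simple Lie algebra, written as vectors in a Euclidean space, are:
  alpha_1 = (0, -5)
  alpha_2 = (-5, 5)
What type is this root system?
type B_2

Compute the Cartan integers a_ij = 2(alpha_i, alpha_j)/(alpha_j, alpha_j); the resulting 2x2 Cartan matrix is
[[2, -1], [-2, 2]].
The roots have two lengths (squared-length ratio 2:1); the short ones are alpha_{1}. The associated Dynkin diagram is a chain of 2 nodes with a double edge at one end; the terminal node there is the unique short simple root (B_2), so the type is B_2 (the algebra so(5)).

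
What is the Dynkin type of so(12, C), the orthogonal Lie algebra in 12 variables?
D6

This is so(12) with 12 even, which has dimension 12(12-1)/2 = 66 and rank 12/2 = 6. In the classification of classical Lie algebras, the orthogonal algebra so(2n) in an even number of variables has type D_n; here n = 6, so the Dynkin diagram is a chain of 4 nodes with a fork of two nodes at one end (D_6). Hence the type is D_6.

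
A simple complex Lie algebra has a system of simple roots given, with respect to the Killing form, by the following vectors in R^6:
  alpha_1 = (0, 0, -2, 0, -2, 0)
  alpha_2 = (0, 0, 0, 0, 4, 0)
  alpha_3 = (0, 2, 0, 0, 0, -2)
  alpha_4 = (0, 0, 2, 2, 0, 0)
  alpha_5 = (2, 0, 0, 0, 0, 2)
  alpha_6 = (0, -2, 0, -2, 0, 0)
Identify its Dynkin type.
C_6

Compute the Cartan integers a_ij = 2(alpha_i, alpha_j)/(alpha_j, alpha_j); the resulting 6x6 Cartan matrix is
[[2, -1, 0, -1, 0, 0], [-2, 2, 0, 0, 0, 0], [0, 0, 2, 0, -1, -1], [-1, 0, 0, 2, 0, -1], [0, 0, -1, 0, 2, 0], [0, 0, -1, -1, 0, 2]].
The roots have two lengths (squared-length ratio 2:1); the short ones are alpha_{1,3,4,5,6}. The associated Dynkin diagram is a chain of 6 nodes with a double edge at one end; the terminal node there is the unique long simple root (C_6), so the type is C_6 (the algebra sp(12)).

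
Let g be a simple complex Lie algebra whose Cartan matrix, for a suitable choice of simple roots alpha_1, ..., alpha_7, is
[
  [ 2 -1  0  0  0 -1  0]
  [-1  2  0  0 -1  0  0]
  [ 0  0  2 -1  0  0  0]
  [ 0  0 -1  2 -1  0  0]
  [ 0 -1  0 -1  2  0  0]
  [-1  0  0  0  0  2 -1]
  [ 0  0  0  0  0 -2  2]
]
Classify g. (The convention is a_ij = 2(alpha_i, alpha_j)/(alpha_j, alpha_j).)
C7

The matrix has rank 7 with 2's on the diagonal. Reading the off-diagonal entries as Dynkin edges (a single edge where a_ij = a_ji = -1; a double or triple edge where a_ij * a_ji = 2 or 3), the diagram is a chain of 7 nodes with a double edge at one end; the terminal node there is the unique long simple root (C_7). One simple-root ordering that puts it in standard form is (alpha_3, alpha_4, alpha_5, alpha_2, alpha_1, alpha_6, alpha_7). So the algebra is type C_7, i.e. sp(14).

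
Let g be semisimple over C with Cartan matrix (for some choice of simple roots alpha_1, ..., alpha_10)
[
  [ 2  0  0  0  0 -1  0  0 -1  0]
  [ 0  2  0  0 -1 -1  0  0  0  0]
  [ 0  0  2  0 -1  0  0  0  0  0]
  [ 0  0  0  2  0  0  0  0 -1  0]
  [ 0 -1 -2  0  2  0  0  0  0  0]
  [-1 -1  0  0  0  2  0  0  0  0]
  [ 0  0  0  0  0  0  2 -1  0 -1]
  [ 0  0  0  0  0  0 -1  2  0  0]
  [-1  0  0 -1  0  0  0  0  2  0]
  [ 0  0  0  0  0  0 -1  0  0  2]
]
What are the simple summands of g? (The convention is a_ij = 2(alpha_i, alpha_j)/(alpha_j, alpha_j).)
A3 ⊕ B7

The diagram associated to this matrix has two connected components: the simple roots {alpha_7, alpha_8, alpha_10} form a chain of 3 nodes with single edges (A_3), and {alpha_1, alpha_2, alpha_3, alpha_4, alpha_5, alpha_6, alpha_9} form a chain of 7 nodes with a double edge at one end; the terminal node there is the unique short simple root (B_7). A semisimple Lie algebra decomposes uniquely as the direct sum of simple ideals, one per connected component of its Dynkin diagram, so g ≅ A_3 ⊕ B_7 (dimension 15 + 105 = 120).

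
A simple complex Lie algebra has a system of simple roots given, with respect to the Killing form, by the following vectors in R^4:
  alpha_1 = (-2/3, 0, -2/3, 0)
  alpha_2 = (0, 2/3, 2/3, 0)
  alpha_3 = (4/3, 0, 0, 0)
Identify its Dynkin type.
C3

Compute the Cartan integers a_ij = 2(alpha_i, alpha_j)/(alpha_j, alpha_j); the resulting 3x3 Cartan matrix is
[[2, -1, -1], [-1, 2, 0], [-2, 0, 2]].
The roots have two lengths (squared-length ratio 2:1); the short ones are alpha_{1,2}. The associated Dynkin diagram is a chain of 3 nodes with a double edge at one end; the terminal node there is the unique long simple root (C_3), so the type is C_3 (the algebra sp(6)).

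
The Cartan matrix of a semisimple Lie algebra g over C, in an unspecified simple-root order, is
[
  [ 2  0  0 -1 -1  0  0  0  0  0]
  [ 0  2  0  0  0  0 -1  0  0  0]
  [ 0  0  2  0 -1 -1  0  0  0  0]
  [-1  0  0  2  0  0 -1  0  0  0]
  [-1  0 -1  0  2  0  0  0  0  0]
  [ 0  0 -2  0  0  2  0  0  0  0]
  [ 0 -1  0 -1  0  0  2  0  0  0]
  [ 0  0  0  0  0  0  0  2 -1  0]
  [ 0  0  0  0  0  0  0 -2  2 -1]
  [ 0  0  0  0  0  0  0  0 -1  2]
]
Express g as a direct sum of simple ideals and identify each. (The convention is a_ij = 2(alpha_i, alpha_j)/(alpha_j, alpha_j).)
B3 ⊕ C7

The diagram associated to this matrix has two connected components: the simple roots {alpha_8, alpha_9, alpha_10} form a chain of 3 nodes with a double edge at one end; the terminal node there is the unique short simple root (B_3), and {alpha_1, alpha_2, alpha_3, alpha_4, alpha_5, alpha_6, alpha_7} form a chain of 7 nodes with a double edge at one end; the terminal node there is the unique long simple root (C_7). A semisimple Lie algebra decomposes uniquely as the direct sum of simple ideals, one per connected component of its Dynkin diagram, so g ≅ B_3 ⊕ C_7 (dimension 21 + 105 = 126).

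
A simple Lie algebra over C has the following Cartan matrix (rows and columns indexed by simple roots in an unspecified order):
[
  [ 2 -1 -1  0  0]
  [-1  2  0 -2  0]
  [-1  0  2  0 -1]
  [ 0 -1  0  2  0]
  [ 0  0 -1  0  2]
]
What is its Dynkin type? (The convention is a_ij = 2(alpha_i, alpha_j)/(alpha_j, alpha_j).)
B_5 (so(11))

The matrix has rank 5 with 2's on the diagonal. Reading the off-diagonal entries as Dynkin edges (a single edge where a_ij = a_ji = -1; a double or triple edge where a_ij * a_ji = 2 or 3), the diagram is a chain of 5 nodes with a double edge at one end; the terminal node there is the unique short simple root (B_5). One simple-root ordering that puts it in standard form is (alpha_5, alpha_3, alpha_1, alpha_2, alpha_4). So the algebra is type B_5, i.e. so(11).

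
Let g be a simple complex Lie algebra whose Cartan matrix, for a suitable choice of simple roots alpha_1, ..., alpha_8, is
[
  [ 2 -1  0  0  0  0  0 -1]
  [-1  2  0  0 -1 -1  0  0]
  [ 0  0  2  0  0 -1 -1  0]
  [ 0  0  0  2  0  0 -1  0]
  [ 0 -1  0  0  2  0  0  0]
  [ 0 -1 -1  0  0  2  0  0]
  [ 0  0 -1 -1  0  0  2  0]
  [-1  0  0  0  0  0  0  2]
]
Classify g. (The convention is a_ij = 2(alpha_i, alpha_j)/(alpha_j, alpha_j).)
type E_8

The matrix has rank 8 with 2's on the diagonal. Reading the off-diagonal entries as Dynkin edges (a single edge where a_ij = a_ji = -1; a double or triple edge where a_ij * a_ji = 2 or 3), the diagram is a chain of 7 nodes with one extra node attached to the third node from one end (E_8). One simple-root ordering that puts it in standard form is (alpha_8, alpha_5, alpha_1, alpha_2, alpha_6, alpha_3, alpha_7, alpha_4). So the algebra is type E_8.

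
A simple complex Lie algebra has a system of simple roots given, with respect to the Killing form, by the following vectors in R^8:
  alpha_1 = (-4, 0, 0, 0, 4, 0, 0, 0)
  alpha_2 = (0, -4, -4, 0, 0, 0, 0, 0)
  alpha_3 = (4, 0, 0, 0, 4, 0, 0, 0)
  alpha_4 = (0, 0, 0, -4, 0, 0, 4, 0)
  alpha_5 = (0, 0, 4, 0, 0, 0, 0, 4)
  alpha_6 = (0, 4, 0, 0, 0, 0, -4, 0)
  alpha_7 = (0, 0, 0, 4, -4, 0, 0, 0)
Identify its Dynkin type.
type D_7

Compute the Cartan integers a_ij = 2(alpha_i, alpha_j)/(alpha_j, alpha_j); the resulting 7x7 Cartan matrix is
[[2, 0, 0, 0, 0, 0, -1], [0, 2, 0, 0, -1, -1, 0], [0, 0, 2, 0, 0, 0, -1], [0, 0, 0, 2, 0, -1, -1], [0, -1, 0, 0, 2, 0, 0], [0, -1, 0, -1, 0, 2, 0], [-1, 0, -1, -1, 0, 0, 2]].
All simple roots have the same length, so the diagram is simply laced. The associated Dynkin diagram is a chain of 5 nodes with a fork of two nodes at one end (D_7), so the type is D_7 (the algebra so(14)).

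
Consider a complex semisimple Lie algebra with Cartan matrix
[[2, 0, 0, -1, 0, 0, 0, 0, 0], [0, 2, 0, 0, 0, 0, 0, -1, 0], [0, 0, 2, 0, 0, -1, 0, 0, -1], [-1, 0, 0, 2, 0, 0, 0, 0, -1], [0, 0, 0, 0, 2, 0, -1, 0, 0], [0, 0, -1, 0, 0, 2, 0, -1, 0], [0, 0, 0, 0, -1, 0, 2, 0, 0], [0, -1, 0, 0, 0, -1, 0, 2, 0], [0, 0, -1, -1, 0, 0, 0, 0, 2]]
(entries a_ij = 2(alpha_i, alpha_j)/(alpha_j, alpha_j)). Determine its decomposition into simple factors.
The diagram associated to this matrix has two connected components: the simple roots {alpha_5, alpha_7} form a chain of 2 nodes with single edges (A_2), and {alpha_1, alpha_2, alpha_3, alpha_4, alpha_6, alpha_8, alpha_9} form a chain of 7 nodes with single edges (A_7). A semisimple Lie algebra decomposes uniquely as the direct sum of simple ideals, one per connected component of its Dynkin diagram, so g ≅ A_2 ⊕ A_7 (dimension 8 + 63 = 71).

type A_2 + type A_7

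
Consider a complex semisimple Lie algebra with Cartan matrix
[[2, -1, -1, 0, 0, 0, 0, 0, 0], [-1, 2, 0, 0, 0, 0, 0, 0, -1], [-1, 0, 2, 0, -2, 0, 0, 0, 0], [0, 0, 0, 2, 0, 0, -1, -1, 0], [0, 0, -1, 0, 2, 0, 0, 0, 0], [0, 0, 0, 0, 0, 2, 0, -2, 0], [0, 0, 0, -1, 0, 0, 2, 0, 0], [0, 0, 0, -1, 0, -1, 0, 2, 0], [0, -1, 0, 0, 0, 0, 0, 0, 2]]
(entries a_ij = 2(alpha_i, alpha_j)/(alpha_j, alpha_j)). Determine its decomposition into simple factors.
B_5 (so(11)) ⊕ C_4 (sp(8))

The diagram associated to this matrix has two connected components: the simple roots {alpha_1, alpha_2, alpha_3, alpha_5, alpha_9} form a chain of 5 nodes with a double edge at one end; the terminal node there is the unique short simple root (B_5), and {alpha_4, alpha_6, alpha_7, alpha_8} form a chain of 4 nodes with a double edge at one end; the terminal node there is the unique long simple root (C_4). A semisimple Lie algebra decomposes uniquely as the direct sum of simple ideals, one per connected component of its Dynkin diagram, so g ≅ B_5 ⊕ C_4 (dimension 55 + 36 = 91).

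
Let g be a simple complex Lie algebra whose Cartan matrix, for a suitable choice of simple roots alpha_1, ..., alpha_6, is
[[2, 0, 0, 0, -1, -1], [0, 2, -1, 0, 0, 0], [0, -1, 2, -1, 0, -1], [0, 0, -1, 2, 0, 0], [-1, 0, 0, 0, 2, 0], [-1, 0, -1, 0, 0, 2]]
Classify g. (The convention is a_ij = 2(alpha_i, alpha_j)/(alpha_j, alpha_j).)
The matrix has rank 6 with 2's on the diagonal. Reading the off-diagonal entries as Dynkin edges (a single edge where a_ij = a_ji = -1; a double or triple edge where a_ij * a_ji = 2 or 3), the diagram is a chain of 4 nodes with a fork of two nodes at one end (D_6). One simple-root ordering that puts it in standard form is (alpha_5, alpha_1, alpha_6, alpha_3, alpha_2, alpha_4). So the algebra is type D_6, i.e. so(12).

D_6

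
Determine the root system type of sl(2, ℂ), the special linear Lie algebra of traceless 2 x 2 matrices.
A1

This is sl(2), which has dimension 2^2 - 1 = 3 and rank 2 - 1 = 1 (a Cartan subalgebra is the diagonal traceless matrices). In the classification of classical Lie algebras, the special linear algebra sl(n+1) has type A_n; here n = 1, so the Dynkin diagram is a chain of 1 nodes with single edges (A_1). Hence the type is A_1.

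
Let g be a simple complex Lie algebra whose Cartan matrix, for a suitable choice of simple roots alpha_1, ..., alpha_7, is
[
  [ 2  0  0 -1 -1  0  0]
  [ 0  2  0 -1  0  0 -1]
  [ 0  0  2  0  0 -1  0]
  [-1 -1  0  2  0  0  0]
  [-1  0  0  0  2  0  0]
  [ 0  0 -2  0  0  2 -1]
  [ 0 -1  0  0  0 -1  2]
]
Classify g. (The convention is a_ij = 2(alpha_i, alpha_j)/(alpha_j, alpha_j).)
B7

The matrix has rank 7 with 2's on the diagonal. Reading the off-diagonal entries as Dynkin edges (a single edge where a_ij = a_ji = -1; a double or triple edge where a_ij * a_ji = 2 or 3), the diagram is a chain of 7 nodes with a double edge at one end; the terminal node there is the unique short simple root (B_7). One simple-root ordering that puts it in standard form is (alpha_5, alpha_1, alpha_4, alpha_2, alpha_7, alpha_6, alpha_3). So the algebra is type B_7, i.e. so(15).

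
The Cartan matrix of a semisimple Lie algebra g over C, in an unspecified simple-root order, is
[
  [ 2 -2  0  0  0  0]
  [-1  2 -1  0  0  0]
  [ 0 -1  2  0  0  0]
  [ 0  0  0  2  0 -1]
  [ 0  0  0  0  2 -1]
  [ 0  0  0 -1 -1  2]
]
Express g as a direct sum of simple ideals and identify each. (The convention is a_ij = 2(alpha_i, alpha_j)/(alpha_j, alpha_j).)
A3 ⊕ C3

The diagram associated to this matrix has two connected components: the simple roots {alpha_4, alpha_5, alpha_6} form a chain of 3 nodes with single edges (A_3), and {alpha_1, alpha_2, alpha_3} form a chain of 3 nodes with a double edge at one end; the terminal node there is the unique long simple root (C_3). A semisimple Lie algebra decomposes uniquely as the direct sum of simple ideals, one per connected component of its Dynkin diagram, so g ≅ A_3 ⊕ C_3 (dimension 15 + 21 = 36).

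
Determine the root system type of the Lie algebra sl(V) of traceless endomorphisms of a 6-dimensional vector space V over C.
This is sl(6), which has dimension 6^2 - 1 = 35 and rank 6 - 1 = 5 (a Cartan subalgebra is the diagonal traceless matrices). In the classification of classical Lie algebras, the special linear algebra sl(n+1) has type A_n; here n = 5, so the Dynkin diagram is a chain of 5 nodes with single edges (A_5). Hence the type is A_5.

A_5 (sl(6))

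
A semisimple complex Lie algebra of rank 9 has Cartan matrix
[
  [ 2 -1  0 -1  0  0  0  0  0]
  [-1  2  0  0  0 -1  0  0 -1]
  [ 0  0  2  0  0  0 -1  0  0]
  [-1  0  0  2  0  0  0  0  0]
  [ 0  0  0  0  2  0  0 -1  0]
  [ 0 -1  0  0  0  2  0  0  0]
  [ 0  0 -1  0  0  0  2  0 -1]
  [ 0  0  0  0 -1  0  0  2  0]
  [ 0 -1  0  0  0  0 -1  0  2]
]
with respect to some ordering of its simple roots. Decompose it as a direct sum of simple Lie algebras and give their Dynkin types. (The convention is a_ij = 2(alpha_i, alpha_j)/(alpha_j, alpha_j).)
The diagram associated to this matrix has two connected components: the simple roots {alpha_5, alpha_8} form a chain of 2 nodes with single edges (A_2), and {alpha_1, alpha_2, alpha_3, alpha_4, alpha_6, alpha_7, alpha_9} form a chain of 6 nodes with one extra node attached to the third node from one end (E_7). A semisimple Lie algebra decomposes uniquely as the direct sum of simple ideals, one per connected component of its Dynkin diagram, so g ≅ A_2 ⊕ E_7 (dimension 8 + 133 = 141).

A_2 (sl(3)) + E_7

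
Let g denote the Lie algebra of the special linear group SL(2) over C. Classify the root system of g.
This is sl(2), which has dimension 2^2 - 1 = 3 and rank 2 - 1 = 1 (a Cartan subalgebra is the diagonal traceless matrices). In the classification of classical Lie algebras, the special linear algebra sl(n+1) has type A_n; here n = 1, so the Dynkin diagram is a chain of 1 nodes with single edges (A_1). Hence the type is A_1.

A1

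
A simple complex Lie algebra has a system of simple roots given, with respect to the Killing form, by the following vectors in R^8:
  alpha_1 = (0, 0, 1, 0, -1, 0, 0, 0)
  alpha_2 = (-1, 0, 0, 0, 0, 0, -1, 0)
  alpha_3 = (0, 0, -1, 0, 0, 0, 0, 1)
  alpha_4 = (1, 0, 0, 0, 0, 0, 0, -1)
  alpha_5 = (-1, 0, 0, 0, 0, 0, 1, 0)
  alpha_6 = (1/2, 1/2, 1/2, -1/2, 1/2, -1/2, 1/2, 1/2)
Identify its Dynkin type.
E_6

Compute the Cartan integers a_ij = 2(alpha_i, alpha_j)/(alpha_j, alpha_j); the resulting 6x6 Cartan matrix is
[[2, 0, -1, 0, 0, 0], [0, 2, 0, -1, 0, -1], [-1, 0, 2, -1, 0, 0], [0, -1, -1, 2, -1, 0], [0, 0, 0, -1, 2, 0], [0, -1, 0, 0, 0, 2]].
All simple roots have the same length, so the diagram is simply laced. The associated Dynkin diagram is a chain of 5 nodes with one extra node attached to the third node from one end (E_6), so the type is E_6.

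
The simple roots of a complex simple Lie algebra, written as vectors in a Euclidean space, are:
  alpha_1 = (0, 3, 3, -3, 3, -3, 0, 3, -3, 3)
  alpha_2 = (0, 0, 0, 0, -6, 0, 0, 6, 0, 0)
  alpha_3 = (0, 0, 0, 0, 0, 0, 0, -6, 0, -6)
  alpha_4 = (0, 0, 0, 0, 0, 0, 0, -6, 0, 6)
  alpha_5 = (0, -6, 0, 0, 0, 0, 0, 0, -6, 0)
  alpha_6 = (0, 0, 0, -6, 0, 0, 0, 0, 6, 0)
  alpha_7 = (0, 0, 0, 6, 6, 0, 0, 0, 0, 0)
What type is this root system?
Compute the Cartan integers a_ij = 2(alpha_i, alpha_j)/(alpha_j, alpha_j); the resulting 7x7 Cartan matrix is
[[2, 0, -1, 0, 0, 0, 0], [0, 2, -1, -1, 0, 0, -1], [-1, -1, 2, 0, 0, 0, 0], [0, -1, 0, 2, 0, 0, 0], [0, 0, 0, 0, 2, -1, 0], [0, 0, 0, 0, -1, 2, -1], [0, -1, 0, 0, 0, -1, 2]].
All simple roots have the same length, so the diagram is simply laced. The associated Dynkin diagram is a chain of 6 nodes with one extra node attached to the third node from one end (E_7), so the type is E_7.

E_7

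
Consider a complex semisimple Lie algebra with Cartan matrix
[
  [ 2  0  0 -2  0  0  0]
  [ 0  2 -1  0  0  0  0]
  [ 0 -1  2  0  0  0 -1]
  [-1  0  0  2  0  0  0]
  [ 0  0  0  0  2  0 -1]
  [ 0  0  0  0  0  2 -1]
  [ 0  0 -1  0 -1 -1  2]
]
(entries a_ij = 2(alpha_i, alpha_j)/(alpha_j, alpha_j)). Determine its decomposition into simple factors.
The diagram associated to this matrix has two connected components: the simple roots {alpha_1, alpha_4} form a chain of 2 nodes with a double edge at one end; the terminal node there is the unique short simple root (B_2), and {alpha_2, alpha_3, alpha_5, alpha_6, alpha_7} form a chain of 3 nodes with a fork of two nodes at one end (D_5). A semisimple Lie algebra decomposes uniquely as the direct sum of simple ideals, one per connected component of its Dynkin diagram, so g ≅ B_2 ⊕ D_5 (dimension 10 + 45 = 55).

B_2 ⊕ D_5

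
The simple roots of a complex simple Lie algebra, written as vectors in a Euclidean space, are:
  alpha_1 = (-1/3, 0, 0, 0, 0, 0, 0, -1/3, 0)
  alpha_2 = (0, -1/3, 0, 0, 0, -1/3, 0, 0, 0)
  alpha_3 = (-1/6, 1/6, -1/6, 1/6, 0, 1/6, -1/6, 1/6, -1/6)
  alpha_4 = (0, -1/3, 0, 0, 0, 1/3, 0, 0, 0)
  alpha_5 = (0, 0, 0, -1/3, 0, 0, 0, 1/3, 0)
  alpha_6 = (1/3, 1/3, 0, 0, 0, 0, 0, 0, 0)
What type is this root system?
type E_6

Compute the Cartan integers a_ij = 2(alpha_i, alpha_j)/(alpha_j, alpha_j); the resulting 6x6 Cartan matrix is
[[2, 0, 0, 0, -1, -1], [0, 2, -1, 0, 0, -1], [0, -1, 2, 0, 0, 0], [0, 0, 0, 2, 0, -1], [-1, 0, 0, 0, 2, 0], [-1, -1, 0, -1, 0, 2]].
All simple roots have the same length, so the diagram is simply laced. The associated Dynkin diagram is a chain of 5 nodes with one extra node attached to the third node from one end (E_6), so the type is E_6.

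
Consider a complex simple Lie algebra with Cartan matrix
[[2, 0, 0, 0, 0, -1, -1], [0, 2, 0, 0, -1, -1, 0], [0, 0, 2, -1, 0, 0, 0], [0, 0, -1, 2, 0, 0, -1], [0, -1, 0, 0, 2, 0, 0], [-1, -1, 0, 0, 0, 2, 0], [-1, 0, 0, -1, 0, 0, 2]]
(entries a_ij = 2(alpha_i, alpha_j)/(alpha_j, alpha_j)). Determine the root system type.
The matrix has rank 7 with 2's on the diagonal. Reading the off-diagonal entries as Dynkin edges (a single edge where a_ij = a_ji = -1; a double or triple edge where a_ij * a_ji = 2 or 3), the diagram is a chain of 7 nodes with single edges (A_7). One simple-root ordering that puts it in standard form is (alpha_3, alpha_4, alpha_7, alpha_1, alpha_6, alpha_2, alpha_5). So the algebra is type A_7, i.e. sl(8).

type A_7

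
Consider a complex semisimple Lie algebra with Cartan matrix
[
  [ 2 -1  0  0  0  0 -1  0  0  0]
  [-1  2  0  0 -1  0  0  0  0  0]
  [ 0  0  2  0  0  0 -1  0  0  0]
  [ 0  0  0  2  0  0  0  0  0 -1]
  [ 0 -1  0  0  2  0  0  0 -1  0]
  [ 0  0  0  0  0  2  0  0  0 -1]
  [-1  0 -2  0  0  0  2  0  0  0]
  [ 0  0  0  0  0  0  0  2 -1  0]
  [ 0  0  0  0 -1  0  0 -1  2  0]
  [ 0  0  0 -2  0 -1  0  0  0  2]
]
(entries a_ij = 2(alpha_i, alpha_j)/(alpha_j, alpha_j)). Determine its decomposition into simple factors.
B_3 + B_7

The diagram associated to this matrix has two connected components: the simple roots {alpha_4, alpha_6, alpha_10} form a chain of 3 nodes with a double edge at one end; the terminal node there is the unique short simple root (B_3), and {alpha_1, alpha_2, alpha_3, alpha_5, alpha_7, alpha_8, alpha_9} form a chain of 7 nodes with a double edge at one end; the terminal node there is the unique short simple root (B_7). A semisimple Lie algebra decomposes uniquely as the direct sum of simple ideals, one per connected component of its Dynkin diagram, so g ≅ B_3 ⊕ B_7 (dimension 21 + 105 = 126).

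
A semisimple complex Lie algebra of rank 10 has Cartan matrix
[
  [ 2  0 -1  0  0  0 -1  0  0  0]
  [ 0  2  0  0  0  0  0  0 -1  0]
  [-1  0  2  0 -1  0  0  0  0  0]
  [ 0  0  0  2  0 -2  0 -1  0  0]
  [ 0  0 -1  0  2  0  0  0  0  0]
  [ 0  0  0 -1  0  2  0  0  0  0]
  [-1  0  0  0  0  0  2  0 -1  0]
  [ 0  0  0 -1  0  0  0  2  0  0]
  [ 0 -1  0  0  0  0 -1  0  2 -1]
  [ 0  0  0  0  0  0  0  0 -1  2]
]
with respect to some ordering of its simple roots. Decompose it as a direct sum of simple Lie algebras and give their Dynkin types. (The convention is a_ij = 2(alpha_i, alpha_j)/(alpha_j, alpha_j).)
type B_3 + type D_7

The diagram associated to this matrix has two connected components: the simple roots {alpha_4, alpha_6, alpha_8} form a chain of 3 nodes with a double edge at one end; the terminal node there is the unique short simple root (B_3), and {alpha_1, alpha_2, alpha_3, alpha_5, alpha_7, alpha_9, alpha_10} form a chain of 5 nodes with a fork of two nodes at one end (D_7). A semisimple Lie algebra decomposes uniquely as the direct sum of simple ideals, one per connected component of its Dynkin diagram, so g ≅ B_3 ⊕ D_7 (dimension 21 + 91 = 112).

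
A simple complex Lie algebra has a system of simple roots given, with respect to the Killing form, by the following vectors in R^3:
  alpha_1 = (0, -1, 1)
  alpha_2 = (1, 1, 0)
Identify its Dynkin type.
Compute the Cartan integers a_ij = 2(alpha_i, alpha_j)/(alpha_j, alpha_j); the resulting 2x2 Cartan matrix is
[[2, -1], [-1, 2]].
All simple roots have the same length, so the diagram is simply laced. The associated Dynkin diagram is a chain of 2 nodes with single edges (A_2), so the type is A_2 (the algebra sl(3)).

A_2 (sl(3))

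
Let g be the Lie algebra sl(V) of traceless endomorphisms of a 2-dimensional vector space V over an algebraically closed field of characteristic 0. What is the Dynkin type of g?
A1

This is sl(2), which has dimension 2^2 - 1 = 3 and rank 2 - 1 = 1 (a Cartan subalgebra is the diagonal traceless matrices). In the classification of classical Lie algebras, the special linear algebra sl(n+1) has type A_n; here n = 1, so the Dynkin diagram is a chain of 1 nodes with single edges (A_1). Hence the type is A_1.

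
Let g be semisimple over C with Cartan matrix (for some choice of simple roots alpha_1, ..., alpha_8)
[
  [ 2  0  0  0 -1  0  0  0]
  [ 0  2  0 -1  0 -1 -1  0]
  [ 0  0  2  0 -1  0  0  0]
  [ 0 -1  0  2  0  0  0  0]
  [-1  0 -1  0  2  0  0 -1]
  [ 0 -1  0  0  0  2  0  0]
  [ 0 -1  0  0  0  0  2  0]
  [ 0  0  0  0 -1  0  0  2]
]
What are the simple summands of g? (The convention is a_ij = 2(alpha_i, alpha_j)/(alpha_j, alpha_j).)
The diagram associated to this matrix has two connected components: the simple roots {alpha_1, alpha_3, alpha_5, alpha_8} form a chain of 2 nodes with a fork of two nodes at one end (D_4), and {alpha_2, alpha_4, alpha_6, alpha_7} form a chain of 2 nodes with a fork of two nodes at one end (D_4). A semisimple Lie algebra decomposes uniquely as the direct sum of simple ideals, one per connected component of its Dynkin diagram, so g ≅ D_4 ⊕ D_4 (dimension 28 + 28 = 56).

D_4 (so(8)) ⊕ D_4 (so(8))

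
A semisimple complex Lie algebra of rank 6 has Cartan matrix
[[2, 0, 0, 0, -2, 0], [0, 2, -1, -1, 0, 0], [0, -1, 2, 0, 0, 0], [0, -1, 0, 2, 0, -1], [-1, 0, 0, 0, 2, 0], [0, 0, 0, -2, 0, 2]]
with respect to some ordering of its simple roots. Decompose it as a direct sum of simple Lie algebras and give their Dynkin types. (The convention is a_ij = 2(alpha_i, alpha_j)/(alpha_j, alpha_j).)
The diagram associated to this matrix has two connected components: the simple roots {alpha_1, alpha_5} form a chain of 2 nodes with a double edge at one end; the terminal node there is the unique short simple root (B_2), and {alpha_2, alpha_3, alpha_4, alpha_6} form a chain of 4 nodes with a double edge at one end; the terminal node there is the unique long simple root (C_4). A semisimple Lie algebra decomposes uniquely as the direct sum of simple ideals, one per connected component of its Dynkin diagram, so g ≅ B_2 ⊕ C_4 (dimension 10 + 36 = 46).

B2 ⊕ C4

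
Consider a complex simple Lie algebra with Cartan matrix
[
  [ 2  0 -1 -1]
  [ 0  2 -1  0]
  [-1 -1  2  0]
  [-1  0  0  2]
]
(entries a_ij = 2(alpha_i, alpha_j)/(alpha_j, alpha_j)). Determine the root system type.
The matrix has rank 4 with 2's on the diagonal. Reading the off-diagonal entries as Dynkin edges (a single edge where a_ij = a_ji = -1; a double or triple edge where a_ij * a_ji = 2 or 3), the diagram is a chain of 4 nodes with single edges (A_4). One simple-root ordering that puts it in standard form is (alpha_4, alpha_1, alpha_3, alpha_2). So the algebra is type A_4, i.e. sl(5).

A_4 (sl(5))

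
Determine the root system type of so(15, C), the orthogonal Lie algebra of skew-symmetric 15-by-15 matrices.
B7

This is so(15) with 15 odd, which has dimension 15(15-1)/2 = 105 and rank (15-1)/2 = 7. In the classification of classical Lie algebras, the orthogonal algebra so(2n+1) in an odd number of variables has type B_n; here n = 7, so the Dynkin diagram is a chain of 7 nodes with a double edge at one end; the terminal node there is the unique short simple root (B_7). Hence the type is B_7.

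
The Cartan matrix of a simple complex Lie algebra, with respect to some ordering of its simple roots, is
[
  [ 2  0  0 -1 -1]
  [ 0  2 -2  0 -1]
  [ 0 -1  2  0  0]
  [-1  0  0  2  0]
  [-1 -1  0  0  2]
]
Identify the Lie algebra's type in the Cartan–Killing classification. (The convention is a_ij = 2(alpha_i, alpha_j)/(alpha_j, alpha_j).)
The matrix has rank 5 with 2's on the diagonal. Reading the off-diagonal entries as Dynkin edges (a single edge where a_ij = a_ji = -1; a double or triple edge where a_ij * a_ji = 2 or 3), the diagram is a chain of 5 nodes with a double edge at one end; the terminal node there is the unique short simple root (B_5). One simple-root ordering that puts it in standard form is (alpha_4, alpha_1, alpha_5, alpha_2, alpha_3). So the algebra is type B_5, i.e. so(11).

type B_5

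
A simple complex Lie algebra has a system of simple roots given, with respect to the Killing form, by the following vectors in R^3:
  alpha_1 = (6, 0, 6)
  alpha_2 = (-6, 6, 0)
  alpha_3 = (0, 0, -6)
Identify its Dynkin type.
type B_3

Compute the Cartan integers a_ij = 2(alpha_i, alpha_j)/(alpha_j, alpha_j); the resulting 3x3 Cartan matrix is
[[2, -1, -2], [-1, 2, 0], [-1, 0, 2]].
The roots have two lengths (squared-length ratio 2:1); the short ones are alpha_{3}. The associated Dynkin diagram is a chain of 3 nodes with a double edge at one end; the terminal node there is the unique short simple root (B_3), so the type is B_3 (the algebra so(7)).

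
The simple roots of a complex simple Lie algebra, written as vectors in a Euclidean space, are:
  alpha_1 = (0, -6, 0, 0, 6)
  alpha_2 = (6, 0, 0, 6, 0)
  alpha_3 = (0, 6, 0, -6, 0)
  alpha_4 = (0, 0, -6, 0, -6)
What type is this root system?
A4

Compute the Cartan integers a_ij = 2(alpha_i, alpha_j)/(alpha_j, alpha_j); the resulting 4x4 Cartan matrix is
[[2, 0, -1, -1], [0, 2, -1, 0], [-1, -1, 2, 0], [-1, 0, 0, 2]].
All simple roots have the same length, so the diagram is simply laced. The associated Dynkin diagram is a chain of 4 nodes with single edges (A_4), so the type is A_4 (the algebra sl(5)).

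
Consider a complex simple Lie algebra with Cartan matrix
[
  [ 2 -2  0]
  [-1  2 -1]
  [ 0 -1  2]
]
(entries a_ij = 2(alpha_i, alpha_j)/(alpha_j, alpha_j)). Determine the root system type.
type C_3

The matrix has rank 3 with 2's on the diagonal. Reading the off-diagonal entries as Dynkin edges (a single edge where a_ij = a_ji = -1; a double or triple edge where a_ij * a_ji = 2 or 3), the diagram is a chain of 3 nodes with a double edge at one end; the terminal node there is the unique long simple root (C_3). One simple-root ordering that puts it in standard form is (alpha_3, alpha_2, alpha_1). So the algebra is type C_3, i.e. sp(6).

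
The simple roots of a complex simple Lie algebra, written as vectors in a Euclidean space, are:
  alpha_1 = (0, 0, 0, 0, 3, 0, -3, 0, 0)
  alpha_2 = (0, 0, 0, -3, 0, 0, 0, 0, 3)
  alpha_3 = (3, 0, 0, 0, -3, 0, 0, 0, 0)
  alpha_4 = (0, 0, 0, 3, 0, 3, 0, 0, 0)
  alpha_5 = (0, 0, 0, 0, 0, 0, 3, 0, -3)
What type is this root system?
A5

Compute the Cartan integers a_ij = 2(alpha_i, alpha_j)/(alpha_j, alpha_j); the resulting 5x5 Cartan matrix is
[[2, 0, -1, 0, -1], [0, 2, 0, -1, -1], [-1, 0, 2, 0, 0], [0, -1, 0, 2, 0], [-1, -1, 0, 0, 2]].
All simple roots have the same length, so the diagram is simply laced. The associated Dynkin diagram is a chain of 5 nodes with single edges (A_5), so the type is A_5 (the algebra sl(6)).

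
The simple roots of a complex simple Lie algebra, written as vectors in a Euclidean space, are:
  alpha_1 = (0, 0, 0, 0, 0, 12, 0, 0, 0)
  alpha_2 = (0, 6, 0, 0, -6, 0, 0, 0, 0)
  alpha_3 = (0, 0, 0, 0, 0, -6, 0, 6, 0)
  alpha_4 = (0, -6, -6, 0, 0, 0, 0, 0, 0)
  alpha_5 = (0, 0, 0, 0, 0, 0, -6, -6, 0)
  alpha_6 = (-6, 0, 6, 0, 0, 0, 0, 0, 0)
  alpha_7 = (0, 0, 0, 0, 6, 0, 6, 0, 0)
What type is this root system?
C7

Compute the Cartan integers a_ij = 2(alpha_i, alpha_j)/(alpha_j, alpha_j); the resulting 7x7 Cartan matrix is
[[2, 0, -2, 0, 0, 0, 0], [0, 2, 0, -1, 0, 0, -1], [-1, 0, 2, 0, -1, 0, 0], [0, -1, 0, 2, 0, -1, 0], [0, 0, -1, 0, 2, 0, -1], [0, 0, 0, -1, 0, 2, 0], [0, -1, 0, 0, -1, 0, 2]].
The roots have two lengths (squared-length ratio 2:1); the short ones are alpha_{2,3,4,5,6,7}. The associated Dynkin diagram is a chain of 7 nodes with a double edge at one end; the terminal node there is the unique long simple root (C_7), so the type is C_7 (the algebra sp(14)).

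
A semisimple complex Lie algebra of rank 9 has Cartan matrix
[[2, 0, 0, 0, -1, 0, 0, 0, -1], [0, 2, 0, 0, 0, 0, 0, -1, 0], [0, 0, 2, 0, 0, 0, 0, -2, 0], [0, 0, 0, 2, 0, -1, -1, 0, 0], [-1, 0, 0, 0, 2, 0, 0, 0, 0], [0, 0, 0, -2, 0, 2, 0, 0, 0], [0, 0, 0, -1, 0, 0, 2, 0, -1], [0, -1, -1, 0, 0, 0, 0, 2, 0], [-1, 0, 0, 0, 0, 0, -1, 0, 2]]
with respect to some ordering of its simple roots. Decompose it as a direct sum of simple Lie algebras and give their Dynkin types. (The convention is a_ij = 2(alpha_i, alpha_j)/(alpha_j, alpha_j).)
The diagram associated to this matrix has two connected components: the simple roots {alpha_2, alpha_3, alpha_8} form a chain of 3 nodes with a double edge at one end; the terminal node there is the unique long simple root (C_3), and {alpha_1, alpha_4, alpha_5, alpha_6, alpha_7, alpha_9} form a chain of 6 nodes with a double edge at one end; the terminal node there is the unique long simple root (C_6). A semisimple Lie algebra decomposes uniquely as the direct sum of simple ideals, one per connected component of its Dynkin diagram, so g ≅ C_3 ⊕ C_6 (dimension 21 + 78 = 99).

C3 + C6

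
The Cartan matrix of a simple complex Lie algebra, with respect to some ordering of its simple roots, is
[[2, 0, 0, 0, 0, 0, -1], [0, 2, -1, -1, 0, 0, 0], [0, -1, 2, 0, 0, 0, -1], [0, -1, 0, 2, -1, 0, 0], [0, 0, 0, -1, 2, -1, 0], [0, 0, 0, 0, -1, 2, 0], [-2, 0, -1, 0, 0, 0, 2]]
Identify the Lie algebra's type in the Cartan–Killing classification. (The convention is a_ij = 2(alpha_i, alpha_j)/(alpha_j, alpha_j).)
B_7

The matrix has rank 7 with 2's on the diagonal. Reading the off-diagonal entries as Dynkin edges (a single edge where a_ij = a_ji = -1; a double or triple edge where a_ij * a_ji = 2 or 3), the diagram is a chain of 7 nodes with a double edge at one end; the terminal node there is the unique short simple root (B_7). One simple-root ordering that puts it in standard form is (alpha_6, alpha_5, alpha_4, alpha_2, alpha_3, alpha_7, alpha_1). So the algebra is type B_7, i.e. so(15).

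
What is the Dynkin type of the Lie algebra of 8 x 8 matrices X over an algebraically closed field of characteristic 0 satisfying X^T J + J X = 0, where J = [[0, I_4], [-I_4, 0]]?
This is sp(8), which has dimension 8(8+1)/2 = 36 and rank 8/2 = 4. In the classification of classical Lie algebras, the symplectic algebra sp(2n) has type C_n; here n = 4, so the Dynkin diagram is a chain of 4 nodes with a double edge at one end; the terminal node there is the unique long simple root (C_4). Hence the type is C_4.

C_4 (sp(8))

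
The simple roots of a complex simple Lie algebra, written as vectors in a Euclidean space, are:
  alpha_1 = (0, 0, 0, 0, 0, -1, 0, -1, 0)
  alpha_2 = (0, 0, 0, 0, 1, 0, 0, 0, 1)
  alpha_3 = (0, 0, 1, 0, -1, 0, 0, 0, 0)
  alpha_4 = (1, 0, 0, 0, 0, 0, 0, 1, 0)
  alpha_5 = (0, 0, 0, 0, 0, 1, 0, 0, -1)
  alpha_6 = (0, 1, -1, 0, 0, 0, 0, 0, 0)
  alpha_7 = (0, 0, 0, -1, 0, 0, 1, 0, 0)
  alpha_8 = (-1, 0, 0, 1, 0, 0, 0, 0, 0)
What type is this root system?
type A_8

Compute the Cartan integers a_ij = 2(alpha_i, alpha_j)/(alpha_j, alpha_j); the resulting 8x8 Cartan matrix is
[[2, 0, 0, -1, -1, 0, 0, 0], [0, 2, -1, 0, -1, 0, 0, 0], [0, -1, 2, 0, 0, -1, 0, 0], [-1, 0, 0, 2, 0, 0, 0, -1], [-1, -1, 0, 0, 2, 0, 0, 0], [0, 0, -1, 0, 0, 2, 0, 0], [0, 0, 0, 0, 0, 0, 2, -1], [0, 0, 0, -1, 0, 0, -1, 2]].
All simple roots have the same length, so the diagram is simply laced. The associated Dynkin diagram is a chain of 8 nodes with single edges (A_8), so the type is A_8 (the algebra sl(9)).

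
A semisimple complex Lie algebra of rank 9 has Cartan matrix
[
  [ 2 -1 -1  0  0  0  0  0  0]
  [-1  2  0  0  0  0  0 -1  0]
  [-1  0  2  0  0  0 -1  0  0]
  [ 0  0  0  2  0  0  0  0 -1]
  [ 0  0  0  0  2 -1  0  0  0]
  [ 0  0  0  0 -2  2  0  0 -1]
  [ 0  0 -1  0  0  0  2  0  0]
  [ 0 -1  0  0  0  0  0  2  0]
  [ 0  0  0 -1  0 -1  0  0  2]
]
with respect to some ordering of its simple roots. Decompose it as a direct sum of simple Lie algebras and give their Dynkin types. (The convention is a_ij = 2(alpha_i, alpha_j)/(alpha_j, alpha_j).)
The diagram associated to this matrix has two connected components: the simple roots {alpha_1, alpha_2, alpha_3, alpha_7, alpha_8} form a chain of 5 nodes with single edges (A_5), and {alpha_4, alpha_5, alpha_6, alpha_9} form a chain of 4 nodes with a double edge at one end; the terminal node there is the unique short simple root (B_4). A semisimple Lie algebra decomposes uniquely as the direct sum of simple ideals, one per connected component of its Dynkin diagram, so g ≅ A_5 ⊕ B_4 (dimension 35 + 36 = 71).

A_5 ⊕ B_4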